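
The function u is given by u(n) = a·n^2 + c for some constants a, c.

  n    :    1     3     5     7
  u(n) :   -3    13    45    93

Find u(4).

From u(1) = -3 and u(3) = 13: 1a + c = -3 and 9a + c = 13.
Subtracting: 8a = 16, so a = 2; then c = -3 − 2·1 = -5.
So u(n) = 2n² − 5, and u(4) = 27.

27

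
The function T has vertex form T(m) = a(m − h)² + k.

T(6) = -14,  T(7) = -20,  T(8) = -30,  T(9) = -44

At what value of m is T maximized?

5

First differences -6, -10, -14; second difference -4 = 2a, so a = -2.
Expanding, the m-coefficient is −2ah = 4h; matching it to the data gives h = 5, and then k = -12.
So T(m) = -2(m − 5)² − 12.
Hence h = 5.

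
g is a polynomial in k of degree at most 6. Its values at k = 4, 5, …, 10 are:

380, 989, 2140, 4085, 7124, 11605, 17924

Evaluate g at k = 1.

First differences: 609, 1151, 1945, 3039, 4481, 6319. Second differences: 542, 794, 1094, 1442, 1838. Third differences: 252, 300, 348, 396. Fourth differences: 48, 48, 48.
Level-4 differences are constant, so g has degree 4.
Fitting a degree-4 polynomial gives g(k) = 2k^4 - 2k³ - k² + 2k + 4.
Then g(1) = 5.

5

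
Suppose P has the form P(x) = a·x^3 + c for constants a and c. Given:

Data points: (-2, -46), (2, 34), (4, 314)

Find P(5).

619

From P(-2) = -46 and P(2) = 34: -8a + c = -46 and 8a + c = 34.
Subtracting: 16a = 80, so a = 5; then c = -46 − 5·(-8) = -6.
So P(x) = 5x³ − 6, and P(5) = 619.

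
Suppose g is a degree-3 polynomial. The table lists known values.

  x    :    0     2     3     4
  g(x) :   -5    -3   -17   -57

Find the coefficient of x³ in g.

-2

Write g(x) = ax³ + bx² + cx + d; the 4 given values yield a linear system in the 4 coefficients.
Solving, g(x) = -2x³ + 5x² - x - 5.
The coefficient of x³ is -2.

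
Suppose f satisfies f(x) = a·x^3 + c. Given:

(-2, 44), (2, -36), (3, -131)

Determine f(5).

From f(-2) = 44 and f(2) = -36: -8a + c = 44 and 8a + c = -36.
Subtracting: 16a = -80, so a = -5; then c = 44 − (-5)·(-8) = 4.
So f(x) = -5x³ + 4, and f(5) = -621.

-621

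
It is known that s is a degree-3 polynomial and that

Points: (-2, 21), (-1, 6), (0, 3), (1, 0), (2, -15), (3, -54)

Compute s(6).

-435

First differences: -15, -3, -3, -15, -39. Second differences: 12, 0, -12, -24. Third differences: -12, -12, -12.
Level-3 differences are constant, so s has degree 3.
Fitting a degree-3 polynomial gives s(x) = -2x³ - x + 3.
Then s(6) = -435.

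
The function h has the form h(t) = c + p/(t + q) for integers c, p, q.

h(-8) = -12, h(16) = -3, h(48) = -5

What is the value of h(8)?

(h(t) − c)(t + q) = p for each data point; the three points give a linear system in c and q, then p follows.
Solving: c = -6, q = 0, p = 48, so h(t) = -6 + 48/(t + 0).
Then h(8) = -6 + 48/8 = 0.

0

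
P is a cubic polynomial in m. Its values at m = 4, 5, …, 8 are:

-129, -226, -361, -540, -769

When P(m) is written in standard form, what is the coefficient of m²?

Write P(m) = am³ + bm² + cm + d; the 5 given values yield a linear system in the 4 coefficients.
Solving, P(m) = -m³ - 4m² - 1.
The coefficient of m² is -4.

-4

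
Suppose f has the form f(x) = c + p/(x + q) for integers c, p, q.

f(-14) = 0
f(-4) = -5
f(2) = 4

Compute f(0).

(f(x) − c)(x + q) = p for each data point; the three points give a linear system in c and q, then p follows.
Solving: c = 1, q = 2, p = 12, so f(x) = 1 + 12/(x + 2).
Then f(0) = 1 + 12/2 = 7.

7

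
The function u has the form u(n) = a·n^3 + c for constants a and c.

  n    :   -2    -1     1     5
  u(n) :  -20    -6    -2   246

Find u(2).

From u(-2) = -20 and u(-1) = -6: -8a + c = -20 and -1a + c = -6.
Subtracting: 7a = 14, so a = 2; then c = -20 − 2·(-8) = -4.
So u(n) = 2n³ − 4, and u(2) = 12.

12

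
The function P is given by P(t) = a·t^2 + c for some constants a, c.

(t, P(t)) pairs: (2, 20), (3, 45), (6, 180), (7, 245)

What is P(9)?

From P(2) = 20 and P(3) = 45: 4a + c = 20 and 9a + c = 45.
Subtracting: 5a = 25, so a = 5; then c = 20 − 5·4 = 0.
So P(t) = 5t² + 0, and P(9) = 405.

405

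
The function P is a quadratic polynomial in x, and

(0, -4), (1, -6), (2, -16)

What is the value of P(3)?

Write P(x) = ax² + bx + c; the 3 given values yield a linear system in the 3 coefficients.
Solving, P(x) = -4x² + 2x - 4.
Then P(3) = -34.

-34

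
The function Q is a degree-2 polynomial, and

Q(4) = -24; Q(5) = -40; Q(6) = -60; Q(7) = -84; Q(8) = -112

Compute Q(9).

-144

First differences: -16, -20, -24, -28. Second differences: -4, -4, -4.
Level-2 differences are constant, so Q has degree 2.
Fitting a degree-2 polynomial gives Q(x) = -2x² + 2x.
Then Q(9) = -144.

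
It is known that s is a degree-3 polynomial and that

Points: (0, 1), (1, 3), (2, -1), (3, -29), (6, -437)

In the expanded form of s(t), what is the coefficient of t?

-1

Write s(t) = at³ + bt² + ct + d; the 5 given values yield a linear system in the 4 coefficients.
Solving, s(t) = -3t³ + 6t² - t + 1.
The coefficient of t is -1.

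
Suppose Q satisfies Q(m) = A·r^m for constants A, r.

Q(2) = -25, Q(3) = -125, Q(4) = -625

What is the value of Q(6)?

-15625

Consecutive ratio: -125/(-25) = 5, and -625/(-125) = 5, so r = 5.
Then A·5^2 = -25 gives A = -1, and Q(m) = -1·5^m.
Q(6) = -1·5^6 = -15625.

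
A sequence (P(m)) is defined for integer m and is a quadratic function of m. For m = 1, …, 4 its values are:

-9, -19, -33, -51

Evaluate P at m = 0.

First differences: -10, -14, -18. Second differences: -4, -4.
Level-2 differences are constant, so P has degree 2.
Fitting a degree-2 polynomial gives P(m) = -2m² - 4m - 3.
Then P(0) = -3.

-3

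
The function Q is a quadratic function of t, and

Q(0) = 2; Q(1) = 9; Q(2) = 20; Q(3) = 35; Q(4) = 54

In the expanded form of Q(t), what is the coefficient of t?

First differences: 7, 11, 15, 19. Second differences: 4, 4, 4.
Level-2 differences are constant, so Q has degree 2.
Fitting a degree-2 polynomial gives Q(t) = 2t² + 5t + 2.
The coefficient of t is 5.

5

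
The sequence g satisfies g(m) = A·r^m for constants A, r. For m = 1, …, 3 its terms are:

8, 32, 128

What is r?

Consecutive ratio: 32/8 = 4, and 128/32 = 4, so r = 4.
Then A·4^1 = 8 gives A = 2, and g(m) = 2·4^m.

4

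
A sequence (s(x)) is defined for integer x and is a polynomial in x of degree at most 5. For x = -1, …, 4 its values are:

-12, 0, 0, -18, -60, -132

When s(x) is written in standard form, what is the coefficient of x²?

-6

First differences: 12, 0, -18, -42, -72. Second differences: -12, -18, -24, -30. Third differences: -6, -6, -6.
Level-3 differences are constant, so s has degree 3.
Fitting a degree-3 polynomial gives s(x) = -x³ - 6x² + 7x.
The coefficient of x² is -6.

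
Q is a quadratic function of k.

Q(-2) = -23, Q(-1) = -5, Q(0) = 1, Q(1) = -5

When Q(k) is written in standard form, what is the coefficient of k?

0

First differences: 18, 6, -6. Second differences: -12, -12.
Level-2 differences are constant, so Q has degree 2.
Fitting a degree-2 polynomial gives Q(k) = -6k² + 1.
The coefficient of k is 0.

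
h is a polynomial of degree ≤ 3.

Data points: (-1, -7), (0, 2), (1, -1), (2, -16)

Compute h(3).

-43

First differences: 9, -3, -15. Second differences: -12, -12.
Level-2 differences are constant, so h has degree 2.
Fitting a degree-2 polynomial gives h(k) = -6k² + 3k + 2.
Then h(3) = -43.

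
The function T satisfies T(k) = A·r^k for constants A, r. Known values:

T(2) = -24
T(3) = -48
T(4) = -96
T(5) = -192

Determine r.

2

Consecutive ratio: -48/(-24) = 2, and -96/(-48) = 2, so r = 2.
Then A·2^2 = -24 gives A = -6, and T(k) = -6·2^k.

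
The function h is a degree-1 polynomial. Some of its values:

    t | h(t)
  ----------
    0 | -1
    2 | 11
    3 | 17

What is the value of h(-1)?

Write h(t) = at + b; the 3 given values yield a linear system in the 2 coefficients.
Solving, h(t) = 6t - 1.
Then h(-1) = -7.

-7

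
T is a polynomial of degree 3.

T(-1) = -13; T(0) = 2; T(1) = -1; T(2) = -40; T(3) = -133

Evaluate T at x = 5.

-553

First differences: 15, -3, -39, -93. Second differences: -18, -36, -54. Third differences: -18, -18.
Level-3 differences are constant, so T has degree 3.
Fitting a degree-3 polynomial gives T(x) = -3x³ - 9x² + 9x + 2.
Then T(5) = -553.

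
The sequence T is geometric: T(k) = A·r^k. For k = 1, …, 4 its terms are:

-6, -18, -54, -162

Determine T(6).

Consecutive ratio: -18/(-6) = 3, and -54/(-18) = 3, so r = 3.
Then A·3^1 = -6 gives A = -2, and T(k) = -2·3^k.
T(6) = -2·3^6 = -1458.

-1458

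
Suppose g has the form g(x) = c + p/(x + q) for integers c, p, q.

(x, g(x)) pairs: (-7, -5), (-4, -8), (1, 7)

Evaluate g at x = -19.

-3

(g(x) − c)(x + q) = p for each data point; the three points give a linear system in c and q, then p follows.
Solving: c = -2, q = 1, p = 18, so g(x) = -2 + 18/(x + 1).
Then g(-19) = -2 + 18/(-18) = -3.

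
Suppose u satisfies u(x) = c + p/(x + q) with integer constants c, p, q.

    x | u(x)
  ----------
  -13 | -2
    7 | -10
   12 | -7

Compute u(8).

(u(x) − c)(x + q) = p for each data point; the three points give a linear system in c and q, then p follows.
Solving: c = -4, q = -2, p = -30, so u(x) = -4 − 30/(x − 2).
Then u(8) = -4 − 30/6 = -9.

-9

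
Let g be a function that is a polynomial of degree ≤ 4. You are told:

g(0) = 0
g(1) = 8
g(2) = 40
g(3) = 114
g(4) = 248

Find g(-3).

-60

Write g(m) = am^4 + bm³ + cm² + dm + e; the 5 given values yield a linear system in the 5 coefficients.
Solving, the leading coefficient vanishes, and g(m) = 3m³ + 3m² + 2m.
Then g(-3) = -60.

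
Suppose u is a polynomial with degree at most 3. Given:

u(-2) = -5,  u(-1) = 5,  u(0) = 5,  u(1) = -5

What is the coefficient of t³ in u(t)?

First differences: 10, 0, -10. Second differences: -10, -10.
Level-2 differences are constant, so u has degree 2.
Fitting a degree-2 polynomial gives u(t) = -5t² - 5t + 5.
The coefficient of t³ is 0.

0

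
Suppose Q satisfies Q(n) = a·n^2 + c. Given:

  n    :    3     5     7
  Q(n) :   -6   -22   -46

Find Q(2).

From Q(3) = -6 and Q(5) = -22: 9a + c = -6 and 25a + c = -22.
Subtracting: 16a = -16, so a = -1; then c = -6 − (-1)·9 = 3.
So Q(n) = -1n² + 3, and Q(2) = -1.

-1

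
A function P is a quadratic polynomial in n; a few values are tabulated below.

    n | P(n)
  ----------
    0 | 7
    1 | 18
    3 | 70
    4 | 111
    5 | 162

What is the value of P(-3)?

Write P(n) = an² + bn + c; the 5 given values yield a linear system in the 3 coefficients.
Solving, P(n) = 5n² + 6n + 7.
Then P(-3) = 34.

34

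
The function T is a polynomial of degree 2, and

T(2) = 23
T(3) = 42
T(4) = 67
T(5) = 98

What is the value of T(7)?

First differences: 19, 25, 31. Second differences: 6, 6.
Level-2 differences are constant, so T has degree 2.
Fitting a degree-2 polynomial gives T(t) = 3t² + 4t + 3.
Then T(7) = 178.

178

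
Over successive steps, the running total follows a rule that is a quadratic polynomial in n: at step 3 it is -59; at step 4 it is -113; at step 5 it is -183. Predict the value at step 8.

-489

Write the value at n as s(n).
Write s(n) = an² + bn + c; the 3 given values yield a linear system in the 3 coefficients.
Solving, s(n) = -8n² + 2n + 7.
Then s(8) = -489.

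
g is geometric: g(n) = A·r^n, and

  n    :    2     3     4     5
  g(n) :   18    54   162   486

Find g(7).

Consecutive ratio: 54/18 = 3, and 162/54 = 3, so r = 3.
Then A·3^2 = 18 gives A = 2, and g(n) = 2·3^n.
g(7) = 2·3^7 = 4374.

4374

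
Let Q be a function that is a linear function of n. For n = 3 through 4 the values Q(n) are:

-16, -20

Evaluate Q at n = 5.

Write Q(n) = an + b; the 2 given values yield a linear system in the 2 coefficients.
Solving, Q(n) = -4n - 4.
Then Q(5) = -24.

-24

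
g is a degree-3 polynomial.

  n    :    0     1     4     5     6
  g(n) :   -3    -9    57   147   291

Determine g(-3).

Write g(n) = an³ + bn² + cn + d; the 5 given values yield a linear system in the 4 coefficients.
Solving, g(n) = 2n³ - 3n² - 5n - 3.
Then g(-3) = -69.

-69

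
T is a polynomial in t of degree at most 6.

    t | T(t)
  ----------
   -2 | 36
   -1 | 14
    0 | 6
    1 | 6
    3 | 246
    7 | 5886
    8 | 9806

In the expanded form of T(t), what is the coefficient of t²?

2

Write T(t) = at^6 + bt^5 + ct^4 + dt³ + et² + pt + q; the 7 given values yield a linear system in the 7 coefficients.
Solving, the top 2 coefficients vanish, and T(t) = 2t^4 + 3t³ + 2t² - 7t + 6.
The coefficient of t² is 2.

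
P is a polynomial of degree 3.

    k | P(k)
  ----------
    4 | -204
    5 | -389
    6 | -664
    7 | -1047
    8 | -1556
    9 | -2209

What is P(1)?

-9

First differences: -185, -275, -383, -509, -653. Second differences: -90, -108, -126, -144. Third differences: -18, -18, -18.
Level-3 differences are constant, so P has degree 3.
Fitting a degree-3 polynomial gives P(k) = -3k³ - 2k - 4.
Then P(1) = -9.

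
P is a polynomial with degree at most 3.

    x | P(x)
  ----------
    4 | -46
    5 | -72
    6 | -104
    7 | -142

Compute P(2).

Write P(x) = ax³ + bx² + cx + d; the 4 given values yield a linear system in the 4 coefficients.
Solving, the leading coefficient vanishes, and P(x) = -3x² + x - 2.
Then P(2) = -12.

-12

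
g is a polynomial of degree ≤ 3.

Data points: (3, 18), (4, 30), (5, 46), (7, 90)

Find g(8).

118

Write g(k) = ak³ + bk² + ck + d; the 4 given values yield a linear system in the 4 coefficients.
Solving, the leading coefficient vanishes, and g(k) = 2k² - 2k + 6.
Then g(8) = 118.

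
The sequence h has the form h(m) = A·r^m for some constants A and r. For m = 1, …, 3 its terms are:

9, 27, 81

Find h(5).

Consecutive ratio: 27/9 = 3, and 81/27 = 3, so r = 3.
Then A·3^1 = 9 gives A = 3, and h(m) = 3·3^m.
h(5) = 3·3^5 = 729.

729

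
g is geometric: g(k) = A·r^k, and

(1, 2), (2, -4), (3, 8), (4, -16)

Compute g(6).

-64

Consecutive ratio: -4/2 = -2, and 8/(-4) = -2, so r = -2.
Then A·(-2)^1 = 2 gives A = -1, and g(k) = -1·(-2)^k.
g(6) = -1·(-2)^6 = -64.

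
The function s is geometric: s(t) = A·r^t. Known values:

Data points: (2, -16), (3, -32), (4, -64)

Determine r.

2

Consecutive ratio: -32/(-16) = 2, and -64/(-32) = 2, so r = 2.
Then A·2^2 = -16 gives A = -4, and s(t) = -4·2^t.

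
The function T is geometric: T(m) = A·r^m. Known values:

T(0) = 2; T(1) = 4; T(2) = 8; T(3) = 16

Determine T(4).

Consecutive ratio: 4/2 = 2, and 8/4 = 2, so r = 2.
Then A·2^0 = 2 gives A = 2, and T(m) = 2·2^m.
T(4) = 2·2^4 = 32.

32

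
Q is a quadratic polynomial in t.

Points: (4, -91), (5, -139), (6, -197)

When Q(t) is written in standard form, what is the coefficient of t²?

-5

Write Q(t) = at² + bt + c; the 3 given values yield a linear system in the 3 coefficients.
Solving, Q(t) = -5t² - 3t + 1.
The coefficient of t² is -5.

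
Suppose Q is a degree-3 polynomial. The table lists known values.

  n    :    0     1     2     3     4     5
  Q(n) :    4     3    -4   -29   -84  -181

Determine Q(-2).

Write Q(n) = an³ + bn² + cn + d; the 6 given values yield a linear system in the 4 coefficients.
Solving, Q(n) = -2n³ + 3n² - 2n + 4.
Then Q(-2) = 36.

36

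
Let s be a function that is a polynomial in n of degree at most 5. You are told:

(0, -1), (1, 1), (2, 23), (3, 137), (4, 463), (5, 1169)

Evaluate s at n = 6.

2471

Write s(n) = an^5 + bn^4 + cn³ + dn² + en + p; the 6 given values yield a linear system in the 6 coefficients.
Solving, the leading coefficient vanishes, and s(n) = 2n^4 - 4n² + 4n - 1.
Then s(6) = 2471.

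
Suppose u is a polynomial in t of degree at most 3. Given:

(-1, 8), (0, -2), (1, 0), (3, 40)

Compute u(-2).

Write u(t) = at³ + bt² + ct + d; the 4 given values yield a linear system in the 4 coefficients.
Solving, the leading coefficient vanishes, and u(t) = 6t² - 4t - 2.
Then u(-2) = 30.

30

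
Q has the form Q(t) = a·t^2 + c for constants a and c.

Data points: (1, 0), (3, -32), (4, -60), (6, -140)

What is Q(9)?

-320

From Q(1) = 0 and Q(3) = -32: 1a + c = 0 and 9a + c = -32.
Subtracting: 8a = -32, so a = -4; then c = 0 − (-4)·1 = 4.
So Q(t) = -4t² + 4, and Q(9) = -320.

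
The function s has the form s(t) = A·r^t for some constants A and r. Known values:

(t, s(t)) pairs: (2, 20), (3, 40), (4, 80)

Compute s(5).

Consecutive ratio: 40/20 = 2, and 80/40 = 2, so r = 2.
Then A·2^2 = 20 gives A = 5, and s(t) = 5·2^t.
s(5) = 5·2^5 = 160.

160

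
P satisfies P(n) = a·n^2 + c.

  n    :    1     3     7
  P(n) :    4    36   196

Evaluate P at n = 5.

100

From P(1) = 4 and P(3) = 36: 1a + c = 4 and 9a + c = 36.
Subtracting: 8a = 32, so a = 4; then c = 4 − 4·1 = 0.
So P(n) = 4n² + 0, and P(5) = 100.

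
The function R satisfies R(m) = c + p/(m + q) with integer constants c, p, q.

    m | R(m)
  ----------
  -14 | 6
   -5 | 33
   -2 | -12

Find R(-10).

(R(m) − c)(m + q) = p for each data point; the three points give a linear system in c and q, then p follows.
Solving: c = 3, q = 4, p = -30, so R(m) = 3 − 30/(m + 4).
Then R(-10) = 3 − 30/(-6) = 8.

8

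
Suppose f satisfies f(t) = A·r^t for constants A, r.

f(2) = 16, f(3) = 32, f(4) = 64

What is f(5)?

Consecutive ratio: 32/16 = 2, and 64/32 = 2, so r = 2.
Then A·2^2 = 16 gives A = 4, and f(t) = 4·2^t.
f(5) = 4·2^5 = 128.

128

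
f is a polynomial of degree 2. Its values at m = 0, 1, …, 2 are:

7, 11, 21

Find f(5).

87

Write f(m) = am² + bm + c; the 3 given values yield a linear system in the 3 coefficients.
Solving, f(m) = 3m² + m + 7.
Then f(5) = 87.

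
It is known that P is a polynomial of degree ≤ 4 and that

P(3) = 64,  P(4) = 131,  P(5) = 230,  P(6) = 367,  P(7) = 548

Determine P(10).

1415

First differences: 67, 99, 137, 181. Second differences: 32, 38, 44. Third differences: 6, 6.
Level-3 differences are constant, so P has degree 3.
Fitting a degree-3 polynomial gives P(k) = k³ + 4k² + 2k - 5.
Then P(10) = 1415.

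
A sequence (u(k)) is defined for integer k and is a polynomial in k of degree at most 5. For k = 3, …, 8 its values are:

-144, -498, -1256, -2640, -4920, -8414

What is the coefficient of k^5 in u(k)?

First differences: -354, -758, -1384, -2280, -3494. Second differences: -404, -626, -896, -1214. Third differences: -222, -270, -318. Fourth differences: -48, -48.
Level-4 differences are constant, so u has degree 4.
Fitting a degree-4 polynomial gives u(k) = -2k^4 - k³ + 4k² + 5k - 6.
The coefficient of k^5 is 0.

0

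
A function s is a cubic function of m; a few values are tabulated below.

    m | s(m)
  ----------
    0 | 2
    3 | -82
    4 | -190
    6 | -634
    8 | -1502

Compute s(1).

-4

Write s(m) = am³ + bm² + cm + d; the 5 given values yield a linear system in the 4 coefficients.
Solving, s(m) = -3m³ + m² - 4m + 2.
Then s(1) = -4.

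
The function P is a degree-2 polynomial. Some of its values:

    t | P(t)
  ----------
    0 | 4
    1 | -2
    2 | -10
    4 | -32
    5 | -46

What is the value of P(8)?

-100

Write P(t) = at² + bt + c; the 5 given values yield a linear system in the 3 coefficients.
Solving, P(t) = -t² - 5t + 4.
Then P(8) = -100.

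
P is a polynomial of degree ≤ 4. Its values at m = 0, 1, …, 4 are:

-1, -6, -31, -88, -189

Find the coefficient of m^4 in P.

First differences: -5, -25, -57, -101. Second differences: -20, -32, -44. Third differences: -12, -12.
Level-3 differences are constant, so P has degree 3.
Fitting a degree-3 polynomial gives P(m) = -2m³ - 4m² + m - 1.
The coefficient of m^4 is 0.

0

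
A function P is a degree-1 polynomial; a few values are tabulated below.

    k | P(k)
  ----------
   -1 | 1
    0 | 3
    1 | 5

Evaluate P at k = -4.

-5

First differences: 2, 2.
Level-1 differences are constant, so P has degree 1.
Fitting a degree-1 polynomial gives P(k) = 2k + 3.
Then P(-4) = -5.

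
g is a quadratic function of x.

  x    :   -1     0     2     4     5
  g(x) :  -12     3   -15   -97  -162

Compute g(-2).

-43

Write g(x) = ax² + bx + c; the 5 given values yield a linear system in the 3 coefficients.
Solving, g(x) = -8x² + 7x + 3.
Then g(-2) = -43.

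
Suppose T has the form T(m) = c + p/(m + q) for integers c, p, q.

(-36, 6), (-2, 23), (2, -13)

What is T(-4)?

(T(m) − c)(m + q) = p for each data point; the three points give a linear system in c and q, then p follows.
Solving: c = 5, q = 0, p = -36, so T(m) = 5 − 36/(m + 0).
Then T(-4) = 5 − 36/(-4) = 14.

14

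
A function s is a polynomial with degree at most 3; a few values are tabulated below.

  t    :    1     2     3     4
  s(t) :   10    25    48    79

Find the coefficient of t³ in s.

First differences: 15, 23, 31. Second differences: 8, 8.
Level-2 differences are constant, so s has degree 2.
Fitting a degree-2 polynomial gives s(t) = 4t² + 3t + 3.
The coefficient of t³ is 0.

0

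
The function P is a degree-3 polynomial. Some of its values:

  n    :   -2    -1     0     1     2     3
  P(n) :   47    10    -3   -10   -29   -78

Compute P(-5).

482

Write P(n) = an³ + bn² + cn + d; the 6 given values yield a linear system in the 4 coefficients.
Solving, P(n) = -3n³ + 3n² - 7n - 3.
Then P(-5) = 482.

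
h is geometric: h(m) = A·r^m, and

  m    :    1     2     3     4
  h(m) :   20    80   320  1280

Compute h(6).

20480

Consecutive ratio: 80/20 = 4, and 320/80 = 4, so r = 4.
Then A·4^1 = 20 gives A = 5, and h(m) = 5·4^m.
h(6) = 5·4^6 = 20480.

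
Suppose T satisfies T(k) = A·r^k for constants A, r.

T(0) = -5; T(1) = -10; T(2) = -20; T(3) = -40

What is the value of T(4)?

-80

Consecutive ratio: -10/(-5) = 2, and -20/(-10) = 2, so r = 2.
Then A·2^0 = -5 gives A = -5, and T(k) = -5·2^k.
T(4) = -5·2^4 = -80.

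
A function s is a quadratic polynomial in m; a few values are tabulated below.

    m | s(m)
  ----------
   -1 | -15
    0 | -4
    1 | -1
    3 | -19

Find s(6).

-106

Write s(m) = am² + bm + c; the 4 given values yield a linear system in the 3 coefficients.
Solving, s(m) = -4m² + 7m - 4.
Then s(6) = -106.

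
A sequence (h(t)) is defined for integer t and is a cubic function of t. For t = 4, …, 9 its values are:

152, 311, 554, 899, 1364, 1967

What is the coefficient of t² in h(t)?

-3

Write h(t) = at³ + bt² + ct + d; the 6 given values yield a linear system in the 4 coefficients.
Solving, h(t) = 3t³ - 3t² + 3t - 4.
The coefficient of t² is -3.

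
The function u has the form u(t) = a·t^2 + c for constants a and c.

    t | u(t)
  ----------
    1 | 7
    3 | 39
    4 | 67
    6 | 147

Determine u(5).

From u(1) = 7 and u(3) = 39: 1a + c = 7 and 9a + c = 39.
Subtracting: 8a = 32, so a = 4; then c = 7 − 4·1 = 3.
So u(t) = 4t² + 3, and u(5) = 103.

103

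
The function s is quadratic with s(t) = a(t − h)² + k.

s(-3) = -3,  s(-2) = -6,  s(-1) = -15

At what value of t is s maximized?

-3

First differences -3, -9; second difference -6 = 2a, so a = -3.
Expanding, the t-coefficient is −2ah = 6h; matching it to the data gives h = -3, and then k = -3.
So s(t) = -3(t + 3)² − 3.
Hence h = -3.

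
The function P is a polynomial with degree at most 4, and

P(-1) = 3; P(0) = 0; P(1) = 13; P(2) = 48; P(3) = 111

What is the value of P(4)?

First differences: -3, 13, 35, 63. Second differences: 16, 22, 28. Third differences: 6, 6.
Level-3 differences are constant, so P has degree 3.
Fitting a degree-3 polynomial gives P(x) = x³ + 8x² + 4x.
Then P(4) = 208.

208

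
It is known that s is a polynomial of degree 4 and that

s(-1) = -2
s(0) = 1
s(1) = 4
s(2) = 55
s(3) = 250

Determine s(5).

1696

Write s(m) = am^4 + bm³ + cm² + dm + e; the 5 given values yield a linear system in the 5 coefficients.
Solving, s(m) = 2m^4 + 4m³ - 2m² - m + 1.
Then s(5) = 1696.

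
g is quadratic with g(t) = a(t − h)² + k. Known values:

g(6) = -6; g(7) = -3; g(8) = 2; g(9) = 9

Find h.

5

First differences 3, 5, 7; second difference 2 = 2a, so a = 1.
Expanding, the t-coefficient is −2ah = -2h; matching it to the data gives h = 5, and then k = -7.
So g(t) = 1(t − 5)² − 7.
Hence h = 5.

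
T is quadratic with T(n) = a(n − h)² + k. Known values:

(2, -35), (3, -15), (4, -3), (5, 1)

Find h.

First differences 20, 12, 4; second difference -8 = 2a, so a = -4.
Expanding, the n-coefficient is −2ah = 8h; matching it to the data gives h = 5, and then k = 1.
So T(n) = -4(n − 5)² + 1.
Hence h = 5.

5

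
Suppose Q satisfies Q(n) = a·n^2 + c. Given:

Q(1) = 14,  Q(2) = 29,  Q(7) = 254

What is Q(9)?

From Q(1) = 14 and Q(2) = 29: 1a + c = 14 and 4a + c = 29.
Subtracting: 3a = 15, so a = 5; then c = 14 − 5·1 = 9.
So Q(n) = 5n² + 9, and Q(9) = 414.

414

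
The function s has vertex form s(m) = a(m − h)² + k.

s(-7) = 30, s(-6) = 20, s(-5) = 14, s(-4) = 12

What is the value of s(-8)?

44

First differences -10, -6, -2; second difference 4 = 2a, so a = 2.
Expanding, the m-coefficient is −2ah = -4h; matching it to the data gives h = -4, and then k = 12.
So s(m) = 2(m + 4)² + 12.
s(-8) = 2·(-4)² + 12 = 44.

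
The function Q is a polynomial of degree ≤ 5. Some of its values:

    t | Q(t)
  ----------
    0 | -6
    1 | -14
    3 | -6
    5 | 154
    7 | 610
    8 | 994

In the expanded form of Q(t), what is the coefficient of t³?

Write Q(t) = at^5 + bt^4 + ct³ + dt² + et + p; the 6 given values yield a linear system in the 6 coefficients.
Solving, the top 2 coefficients vanish, and Q(t) = 3t³ - 8t² - 3t - 6.
The coefficient of t³ is 3.

3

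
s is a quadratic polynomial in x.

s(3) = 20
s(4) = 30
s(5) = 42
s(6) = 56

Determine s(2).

Write s(x) = ax² + bx + c; the 4 given values yield a linear system in the 3 coefficients.
Solving, s(x) = x² + 3x + 2.
Then s(2) = 12.

12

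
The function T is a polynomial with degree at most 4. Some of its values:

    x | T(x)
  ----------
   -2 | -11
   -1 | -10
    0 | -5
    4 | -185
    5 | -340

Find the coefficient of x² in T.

Write T(x) = ax^4 + bx³ + cx² + dx + e; the 5 given values yield a linear system in the 5 coefficients.
Solving, the leading coefficient vanishes, and T(x) = -2x³ - 4x² + 3x - 5.
The coefficient of x² is -4.

-4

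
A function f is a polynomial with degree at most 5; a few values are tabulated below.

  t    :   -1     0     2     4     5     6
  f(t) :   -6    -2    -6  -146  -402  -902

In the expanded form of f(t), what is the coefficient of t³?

2

Write f(t) = at^5 + bt^4 + ct³ + dt² + et + p; the 6 given values yield a linear system in the 6 coefficients.
Solving, the leading coefficient vanishes, and f(t) = -t^4 + 2t³ - t² - 2.
The coefficient of t³ is 2.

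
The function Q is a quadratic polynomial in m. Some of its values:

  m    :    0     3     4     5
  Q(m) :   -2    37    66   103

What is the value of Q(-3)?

31

Write Q(m) = am² + bm + c; the 4 given values yield a linear system in the 3 coefficients.
Solving, Q(m) = 4m² + m - 2.
Then Q(-3) = 31.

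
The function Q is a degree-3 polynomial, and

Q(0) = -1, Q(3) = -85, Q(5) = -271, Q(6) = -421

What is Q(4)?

-161

Write Q(t) = at³ + bt² + ct + d; the 4 given values yield a linear system in the 4 coefficients.
Solving, Q(t) = -t³ - 5t² - 4t - 1.
Then Q(4) = -161.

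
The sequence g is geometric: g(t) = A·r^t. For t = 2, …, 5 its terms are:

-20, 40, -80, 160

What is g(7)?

640

Consecutive ratio: 40/(-20) = -2, and -80/40 = -2, so r = -2.
Then A·(-2)^2 = -20 gives A = -5, and g(t) = -5·(-2)^t.
g(7) = -5·(-2)^7 = 640.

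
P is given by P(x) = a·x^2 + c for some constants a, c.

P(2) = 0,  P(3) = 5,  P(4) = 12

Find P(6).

From P(2) = 0 and P(3) = 5: 4a + c = 0 and 9a + c = 5.
Subtracting: 5a = 5, so a = 1; then c = 0 − 1·4 = -4.
So P(x) = 1x² − 4, and P(6) = 32.

32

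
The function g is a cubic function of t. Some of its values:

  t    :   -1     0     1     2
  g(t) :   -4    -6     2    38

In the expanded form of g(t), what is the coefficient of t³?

Write g(t) = at³ + bt² + ct + d; the 4 given values yield a linear system in the 4 coefficients.
Solving, g(t) = 3t³ + 5t² - 6.
The coefficient of t³ is 3.

3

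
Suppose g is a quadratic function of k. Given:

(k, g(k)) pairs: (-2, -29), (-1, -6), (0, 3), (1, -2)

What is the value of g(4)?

-101

Write g(k) = ak² + bk + c; the 4 given values yield a linear system in the 3 coefficients.
Solving, g(k) = -7k² + 2k + 3.
Then g(4) = -101.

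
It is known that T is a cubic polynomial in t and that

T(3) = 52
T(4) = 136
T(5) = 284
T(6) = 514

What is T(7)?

Write T(t) = at³ + bt² + ct + d; the 4 given values yield a linear system in the 4 coefficients.
Solving, T(t) = 3t³ - 4t² + t + 4.
Then T(7) = 844.

844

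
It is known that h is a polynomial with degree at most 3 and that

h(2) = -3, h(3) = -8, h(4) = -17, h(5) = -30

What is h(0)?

First differences: -5, -9, -13. Second differences: -4, -4.
Level-2 differences are constant, so h has degree 2.
Fitting a degree-2 polynomial gives h(m) = -2m² + 5m - 5.
The constant term is h(0) = -5.

-5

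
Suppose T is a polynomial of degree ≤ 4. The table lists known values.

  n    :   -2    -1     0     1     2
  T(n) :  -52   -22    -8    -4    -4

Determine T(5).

32

First differences: 30, 14, 4, 0. Second differences: -16, -10, -4. Third differences: 6, 6.
Level-3 differences are constant, so T has degree 3.
Fitting a degree-3 polynomial gives T(n) = n³ - 5n² + 8n - 8.
Then T(5) = 32.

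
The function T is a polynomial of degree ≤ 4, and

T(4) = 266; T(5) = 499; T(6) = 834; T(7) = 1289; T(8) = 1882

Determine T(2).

First differences: 233, 335, 455, 593. Second differences: 102, 120, 138. Third differences: 18, 18.
Level-3 differences are constant, so T has degree 3.
Fitting a degree-3 polynomial gives T(m) = 3m³ + 6m² - 4m - 6.
Then T(2) = 34.

34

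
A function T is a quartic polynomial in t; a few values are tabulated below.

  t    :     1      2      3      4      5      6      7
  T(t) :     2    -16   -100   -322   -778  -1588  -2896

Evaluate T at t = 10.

-11608

First differences: -18, -84, -222, -456, -810, -1308. Second differences: -66, -138, -234, -354, -498. Third differences: -72, -96, -120, -144. Fourth differences: -24, -24, -24.
Level-4 differences are constant, so T has degree 4.
Fitting a degree-4 polynomial gives T(t) = -t^4 - 2t³ + 4t² - t + 2.
Then T(10) = -11608.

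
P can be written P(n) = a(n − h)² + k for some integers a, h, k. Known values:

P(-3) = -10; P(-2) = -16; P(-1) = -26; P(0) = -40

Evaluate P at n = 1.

First differences -6, -10, -14; second difference -4 = 2a, so a = -2.
Expanding, the n-coefficient is −2ah = 4h; matching it to the data gives h = -4, and then k = -8.
So P(n) = -2(n + 4)² − 8.
P(1) = -2·5² − 8 = -58.

-58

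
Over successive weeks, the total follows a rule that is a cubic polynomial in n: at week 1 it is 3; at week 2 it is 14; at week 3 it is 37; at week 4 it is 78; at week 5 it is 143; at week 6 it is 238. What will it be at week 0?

Write the value at n as h(n).
First differences: 11, 23, 41, 65, 95. Second differences: 12, 18, 24, 30. Third differences: 6, 6, 6.
Level-3 differences are constant, so h has degree 3.
Fitting a degree-3 polynomial gives h(n) = n³ + 4n - 2.
Then h(0) = -2.

-2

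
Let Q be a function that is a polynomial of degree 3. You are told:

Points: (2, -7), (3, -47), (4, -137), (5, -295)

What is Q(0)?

Write Q(k) = ak³ + bk² + ck + d; the 4 given values yield a linear system in the 4 coefficients.
Solving, Q(k) = -3k³ + 2k² + 7k - 5.
The constant term is Q(0) = -5.

-5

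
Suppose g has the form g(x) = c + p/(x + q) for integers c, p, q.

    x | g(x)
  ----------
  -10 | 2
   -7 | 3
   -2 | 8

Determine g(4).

(g(x) − c)(x + q) = p for each data point; the three points give a linear system in c and q, then p follows.
Solving: c = -1, q = -2, p = -36, so g(x) = -1 − 36/(x − 2).
Then g(4) = -1 − 36/2 = -19.

-19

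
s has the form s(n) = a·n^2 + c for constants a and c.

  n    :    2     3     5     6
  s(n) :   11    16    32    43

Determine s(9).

From s(2) = 11 and s(3) = 16: 4a + c = 11 and 9a + c = 16.
Subtracting: 5a = 5, so a = 1; then c = 11 − 1·4 = 7.
So s(n) = 1n² + 7, and s(9) = 88.

88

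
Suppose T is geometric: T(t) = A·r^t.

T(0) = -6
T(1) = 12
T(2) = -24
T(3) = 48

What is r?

-2

Consecutive ratio: 12/(-6) = -2, and -24/12 = -2, so r = -2.
Then A·(-2)^0 = -6 gives A = -6, and T(t) = -6·(-2)^t.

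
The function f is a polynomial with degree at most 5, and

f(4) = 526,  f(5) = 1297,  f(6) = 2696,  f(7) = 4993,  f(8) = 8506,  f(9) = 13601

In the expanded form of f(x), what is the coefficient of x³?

First differences: 771, 1399, 2297, 3513, 5095. Second differences: 628, 898, 1216, 1582. Third differences: 270, 318, 366. Fourth differences: 48, 48.
Level-4 differences are constant, so f has degree 4.
Fitting a degree-4 polynomial gives f(x) = 2x^4 + x³ - 3x² - x + 2.
The coefficient of x³ is 1.

1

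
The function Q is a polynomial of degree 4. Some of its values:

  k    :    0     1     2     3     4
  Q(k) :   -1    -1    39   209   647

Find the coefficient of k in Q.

Write Q(k) = ak^4 + bk³ + ck² + dk + e; the 5 given values yield a linear system in the 5 coefficients.
Solving, Q(k) = 2k^4 + 3k³ - 3k² - 2k - 1.
The coefficient of k is -2.

-2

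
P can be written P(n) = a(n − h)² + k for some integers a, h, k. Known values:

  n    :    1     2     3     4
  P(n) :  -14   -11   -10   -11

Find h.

First differences 3, 1, -1; second difference -2 = 2a, so a = -1.
Expanding, the n-coefficient is −2ah = 2h; matching it to the data gives h = 3, and then k = -10.
So P(n) = -1(n − 3)² − 10.
Hence h = 3.

3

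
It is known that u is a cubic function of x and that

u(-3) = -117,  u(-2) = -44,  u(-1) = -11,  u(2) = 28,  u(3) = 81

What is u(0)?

0

Write u(x) = ax³ + bx² + cx + d; the 5 given values yield a linear system in the 4 coefficients.
Solving, u(x) = 3x³ - 2x² + 6x.
Then u(0) = 0.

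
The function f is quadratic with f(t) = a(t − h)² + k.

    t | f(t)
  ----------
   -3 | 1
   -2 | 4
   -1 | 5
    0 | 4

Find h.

First differences 3, 1, -1; second difference -2 = 2a, so a = -1.
Expanding, the t-coefficient is −2ah = 2h; matching it to the data gives h = -1, and then k = 5.
So f(t) = -1(t + 1)² + 5.
Hence h = -1.

-1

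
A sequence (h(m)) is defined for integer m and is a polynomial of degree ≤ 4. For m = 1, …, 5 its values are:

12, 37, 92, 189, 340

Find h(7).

852

First differences: 25, 55, 97, 151. Second differences: 30, 42, 54. Third differences: 12, 12.
Level-3 differences are constant, so h has degree 3.
Fitting a degree-3 polynomial gives h(m) = 2m³ + 3m² + 2m + 5.
Then h(7) = 852.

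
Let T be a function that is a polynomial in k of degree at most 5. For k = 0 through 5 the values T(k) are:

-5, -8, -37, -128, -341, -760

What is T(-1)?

Write T(k) = ak^5 + bk^4 + ck³ + dk² + ek + p; the 6 given values yield a linear system in the 6 coefficients.
Solving, the leading coefficient vanishes, and T(k) = -k^4 - 6k² + 4k - 5.
Then T(-1) = -16.

-16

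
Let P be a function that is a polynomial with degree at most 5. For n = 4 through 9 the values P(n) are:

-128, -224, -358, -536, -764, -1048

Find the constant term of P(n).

-4

First differences: -96, -134, -178, -228, -284. Second differences: -38, -44, -50, -56. Third differences: -6, -6, -6.
Level-3 differences are constant, so P has degree 3.
Fitting a degree-3 polynomial gives P(n) = -n³ - 4n² + n - 4.
The constant term is P(0) = -4.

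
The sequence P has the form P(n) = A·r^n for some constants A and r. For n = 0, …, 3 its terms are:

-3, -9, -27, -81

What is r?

Consecutive ratio: -9/(-3) = 3, and -27/(-9) = 3, so r = 3.
Then A·3^0 = -3 gives A = -3, and P(n) = -3·3^n.

3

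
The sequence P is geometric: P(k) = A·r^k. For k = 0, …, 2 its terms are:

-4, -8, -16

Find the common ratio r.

Consecutive ratio: -8/(-4) = 2, and -16/(-8) = 2, so r = 2.
Then A·2^0 = -4 gives A = -4, and P(k) = -4·2^k.

2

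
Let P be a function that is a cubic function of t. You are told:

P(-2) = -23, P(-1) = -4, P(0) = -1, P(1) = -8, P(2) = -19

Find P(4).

Write P(t) = at³ + bt² + ct + d; the 5 given values yield a linear system in the 4 coefficients.
Solving, P(t) = t³ - 5t² - 3t - 1.
Then P(4) = -29.

-29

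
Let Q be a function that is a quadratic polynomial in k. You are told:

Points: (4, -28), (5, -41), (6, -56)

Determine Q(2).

-8

Write Q(k) = ak² + bk + c; the 3 given values yield a linear system in the 3 coefficients.
Solving, Q(k) = -k² - 4k + 4.
Then Q(2) = -8.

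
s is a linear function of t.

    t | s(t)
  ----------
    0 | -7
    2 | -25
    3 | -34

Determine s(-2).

11

Write s(t) = at + b; the 3 given values yield a linear system in the 2 coefficients.
Solving, s(t) = -9t - 7.
Then s(-2) = 11.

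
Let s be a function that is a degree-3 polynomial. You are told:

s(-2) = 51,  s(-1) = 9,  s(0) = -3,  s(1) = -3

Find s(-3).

141

Write s(k) = ak³ + bk² + ck + d; the 4 given values yield a linear system in the 4 coefficients.
Solving, s(k) = -3k³ + 6k² - 3k - 3.
Then s(-3) = 141.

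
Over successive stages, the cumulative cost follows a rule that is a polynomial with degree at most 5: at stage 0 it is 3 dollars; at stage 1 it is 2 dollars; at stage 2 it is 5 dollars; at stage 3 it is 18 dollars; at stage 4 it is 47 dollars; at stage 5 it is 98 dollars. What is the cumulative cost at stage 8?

443

Write the value at t as h(t).
Write h(t) = at^5 + bt^4 + ct³ + dt² + et + p; the 6 given values yield a linear system in the 6 coefficients.
Solving, the top 2 coefficients vanish, and h(t) = t³ - t² - t + 3.
Then h(8) = 443.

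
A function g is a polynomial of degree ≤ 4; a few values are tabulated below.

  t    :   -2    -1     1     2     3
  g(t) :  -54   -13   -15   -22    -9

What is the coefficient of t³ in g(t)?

3

Write g(t) = at^4 + bt³ + ct² + dt + e; the 5 given values yield a linear system in the 5 coefficients.
Solving, the leading coefficient vanishes, and g(t) = 3t³ - 8t² - 4t - 6.
The coefficient of t³ is 3.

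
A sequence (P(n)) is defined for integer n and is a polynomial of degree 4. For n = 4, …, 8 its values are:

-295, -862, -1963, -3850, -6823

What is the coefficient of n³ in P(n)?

2

Write P(n) = an^4 + bn³ + cn² + dn + e; the 5 given values yield a linear system in the 5 coefficients.
Solving, P(n) = -2n^4 + 2n³ + 5n² + 4n - 7.
The coefficient of n³ is 2.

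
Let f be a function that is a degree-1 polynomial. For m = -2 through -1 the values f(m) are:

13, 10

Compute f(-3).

16

Write f(m) = am + b; the 2 given values yield a linear system in the 2 coefficients.
Solving, f(m) = -3m + 7.
Then f(-3) = 16.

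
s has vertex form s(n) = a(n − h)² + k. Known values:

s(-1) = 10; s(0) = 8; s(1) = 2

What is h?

-1

First differences -2, -6; second difference -4 = 2a, so a = -2.
Expanding, the n-coefficient is −2ah = 4h; matching it to the data gives h = -1, and then k = 10.
So s(n) = -2(n + 1)² + 10.
Hence h = -1.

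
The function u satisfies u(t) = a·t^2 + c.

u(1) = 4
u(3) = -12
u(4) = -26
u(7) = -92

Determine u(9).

-156

From u(1) = 4 and u(3) = -12: 1a + c = 4 and 9a + c = -12.
Subtracting: 8a = -16, so a = -2; then c = 4 − (-2)·1 = 6.
So u(t) = -2t² + 6, and u(9) = -156.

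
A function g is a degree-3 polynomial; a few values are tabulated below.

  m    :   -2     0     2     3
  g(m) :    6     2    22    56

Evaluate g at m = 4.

Write g(m) = am³ + bm² + cm + d; the 4 given values yield a linear system in the 4 coefficients.
Solving, g(m) = m³ + 3m² + 2.
Then g(4) = 114.

114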